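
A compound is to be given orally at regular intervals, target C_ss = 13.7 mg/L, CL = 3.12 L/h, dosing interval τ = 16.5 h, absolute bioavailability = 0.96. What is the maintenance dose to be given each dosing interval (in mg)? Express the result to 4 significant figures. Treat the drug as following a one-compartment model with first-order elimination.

734.7 mg

At steady state, F × (Dose/τ) = Css × CL.
Dose = Css × CL × τ / F = 13.7 × 3.120 × 16.5 / 0.96 = 734.7 mg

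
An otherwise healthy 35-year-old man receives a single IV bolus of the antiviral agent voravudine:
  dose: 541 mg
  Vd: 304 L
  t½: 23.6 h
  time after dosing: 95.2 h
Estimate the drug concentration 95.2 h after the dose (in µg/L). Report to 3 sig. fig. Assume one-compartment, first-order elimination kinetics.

109 µg/L

C₀ = Dose / Vd = 541.0 / 304 = 1.780 mg/L
k = ln2 / t½ = 0.693147 / 23.6 = 0.02937 h⁻¹
C = C₀ · e^(−k·t) = 1.780 × e^(−0.02937 × 95.2)
  = 1.780 × 0.06105 = 0.1087 mg/L
Convert: 0.1087 mg/L × 1000 = 108.7 µg/L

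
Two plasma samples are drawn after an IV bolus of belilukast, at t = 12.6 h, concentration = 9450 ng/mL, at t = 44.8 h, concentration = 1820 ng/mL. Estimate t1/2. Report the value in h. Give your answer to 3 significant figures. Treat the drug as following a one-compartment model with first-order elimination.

k = ln(C₁/C₂) / (t₂ − t₁) = ln(9450/1820) / (44.8 − 12.6)
  = 1.647 / 32.20 = 0.05115 h⁻¹
t½ = ln2 / k = 0.693147 / 0.05115 = 13.55 h

13.6 h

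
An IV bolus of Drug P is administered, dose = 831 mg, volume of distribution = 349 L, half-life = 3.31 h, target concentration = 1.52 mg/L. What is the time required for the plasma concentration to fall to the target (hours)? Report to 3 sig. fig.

2.14 h

C₀ = Dose / Vd = 831.0 / 349 = 2.381 mg/L
k = ln2 / t½ = 0.693147 / 3.31 = 0.2094 h⁻¹
t = ln(C₀ / C) / k = ln(2.381 / 1.52) / 0.2094
  = ln(1.566) / 0.2094 = 0.4485 / 0.2094 = 2.142 h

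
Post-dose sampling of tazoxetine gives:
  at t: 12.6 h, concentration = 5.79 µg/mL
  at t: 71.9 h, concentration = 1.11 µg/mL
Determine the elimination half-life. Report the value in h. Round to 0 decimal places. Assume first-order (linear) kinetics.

25 h

k = ln(C₁/C₂) / (t₂ − t₁) = ln(5.79/1.11) / (71.9 − 12.6)
  = 1.652 / 59.30 = 0.02786 h⁻¹
t½ = ln2 / k = 0.693147 / 0.02786 = 24.88 h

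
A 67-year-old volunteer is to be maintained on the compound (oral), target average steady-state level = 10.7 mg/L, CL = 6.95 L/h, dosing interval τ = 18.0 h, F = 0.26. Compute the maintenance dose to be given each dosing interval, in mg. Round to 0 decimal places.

5148 mg

At steady state, F × (Dose/τ) = Css × CL.
Dose = Css × CL × τ / F = 10.7 × 6.950 × 18.0 / 0.26 = 5148 mg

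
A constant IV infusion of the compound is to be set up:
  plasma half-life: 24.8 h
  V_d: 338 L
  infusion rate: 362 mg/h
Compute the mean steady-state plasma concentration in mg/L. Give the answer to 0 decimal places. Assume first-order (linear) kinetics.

38 mg/L

k = ln2 / t½ = 0.693147 / 24.8 = 0.02795 h⁻¹
CL = k × Vd = 0.02795 × 338 = 9.447 L/h
At steady state Css = R₀ / CL = 362 / 9.447 = 38.32 mg/L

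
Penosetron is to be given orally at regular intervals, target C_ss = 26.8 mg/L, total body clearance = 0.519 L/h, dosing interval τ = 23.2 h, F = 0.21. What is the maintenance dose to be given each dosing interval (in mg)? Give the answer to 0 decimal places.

At steady state, F × (Dose/τ) = Css × CL.
Dose = Css × CL × τ / F = 26.8 × 0.5190 × 23.2 / 0.21 = 1537 mg

1537 mg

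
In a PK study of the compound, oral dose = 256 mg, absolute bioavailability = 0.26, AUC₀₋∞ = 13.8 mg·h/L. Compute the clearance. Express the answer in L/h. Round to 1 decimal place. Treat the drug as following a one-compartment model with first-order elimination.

4.8 L/h

CL = F·Dose / AUC = 0.26 × 256 / 13.8 = 4.823 L/h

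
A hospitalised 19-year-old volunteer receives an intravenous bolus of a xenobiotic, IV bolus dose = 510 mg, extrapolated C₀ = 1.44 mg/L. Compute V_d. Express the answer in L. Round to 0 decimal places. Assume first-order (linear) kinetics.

Vd = Dose / C₀ = 510.0 / 1.44 = 354.2 L

354 L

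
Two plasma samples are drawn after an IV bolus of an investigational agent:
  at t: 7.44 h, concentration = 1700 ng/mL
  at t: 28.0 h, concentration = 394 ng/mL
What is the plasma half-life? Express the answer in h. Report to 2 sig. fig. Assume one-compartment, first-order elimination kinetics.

9.7 h

k = ln(C₁/C₂) / (t₂ − t₁) = ln(1700/394) / (28.0 − 7.44)
  = 1.462 / 20.56 = 0.07111 h⁻¹
t½ = ln2 / k = 0.693147 / 0.07111 = 9.748 h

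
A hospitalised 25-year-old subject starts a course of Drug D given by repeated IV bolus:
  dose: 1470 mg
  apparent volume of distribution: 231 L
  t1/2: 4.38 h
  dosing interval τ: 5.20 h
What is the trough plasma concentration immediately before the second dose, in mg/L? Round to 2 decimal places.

C₀ per dose = Dose / Vd = 1470 / 231 = 6.364 mg/L
k = ln2 / t½ = 0.693147 / 4.38 = 0.1583 h⁻¹
Fraction remaining after one interval: r = e^(−kτ) = e^(−0.1583 × 5.20) = 0.4390
Before dose 2, 1 dose has been given (aged 1τ).
C_trough = C₀ × r = 6.364 × 0.4390 = 2.794 mg/L

2.79 mg/L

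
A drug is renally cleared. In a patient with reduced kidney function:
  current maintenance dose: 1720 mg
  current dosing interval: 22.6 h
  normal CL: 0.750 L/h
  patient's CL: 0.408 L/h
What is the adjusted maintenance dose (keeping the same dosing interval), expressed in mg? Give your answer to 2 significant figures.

940 mg

To keep the same average steady-state level, dosing rate must scale with clearance.
CL ratio = 0.408 / 0.750 = 0.5440
New dose (same interval) = 1720 × 0.5440 = 935.7 mg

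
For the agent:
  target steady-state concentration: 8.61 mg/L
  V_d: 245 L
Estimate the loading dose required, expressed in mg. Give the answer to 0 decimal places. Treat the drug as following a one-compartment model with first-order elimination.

2109 mg

LD = Css × Vd = 8.61 × 245 = 2109 mg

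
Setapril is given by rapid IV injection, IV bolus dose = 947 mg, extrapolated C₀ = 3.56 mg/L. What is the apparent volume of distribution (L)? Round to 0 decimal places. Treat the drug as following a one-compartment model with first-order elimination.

266 L

Vd = Dose / C₀ = 947.0 / 3.56 = 266.0 L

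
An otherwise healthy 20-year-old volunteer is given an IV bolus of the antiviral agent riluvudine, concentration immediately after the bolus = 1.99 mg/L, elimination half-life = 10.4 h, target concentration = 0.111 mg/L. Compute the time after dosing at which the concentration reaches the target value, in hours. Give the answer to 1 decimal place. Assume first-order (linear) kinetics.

k = ln2 / t½ = 0.693147 / 10.4 = 0.06665 h⁻¹
t = ln(C₀ / C) / k = ln(1.990 / 0.111) / 0.06665
  = ln(17.93) / 0.06665 = 2.886 / 0.06665 = 43.30 h

43.3 h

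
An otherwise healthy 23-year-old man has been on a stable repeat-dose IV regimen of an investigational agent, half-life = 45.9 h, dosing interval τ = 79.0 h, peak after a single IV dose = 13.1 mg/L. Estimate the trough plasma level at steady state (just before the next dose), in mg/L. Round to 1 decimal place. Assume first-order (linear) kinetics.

5.7 mg/L

k = ln2 / t½ = 0.693147 / 45.9 = 0.01510 h⁻¹
e^(−kτ) = e^(−0.01510 × 79.0) = 0.3033
Accumulation ratio R = 1 / (1 − e^(−kτ)) = 1 / (1 − 0.3033) = 1.435
Steady-state trough = C₀ × R × e^(−kτ) = 13.1 × 1.435 × 0.3033 = 5.702 mg/L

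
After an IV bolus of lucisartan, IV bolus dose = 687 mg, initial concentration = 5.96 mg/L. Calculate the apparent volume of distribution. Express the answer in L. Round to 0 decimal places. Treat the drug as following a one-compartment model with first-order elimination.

Vd = Dose / C₀ = 687.0 / 5.96 = 115.3 L

115 L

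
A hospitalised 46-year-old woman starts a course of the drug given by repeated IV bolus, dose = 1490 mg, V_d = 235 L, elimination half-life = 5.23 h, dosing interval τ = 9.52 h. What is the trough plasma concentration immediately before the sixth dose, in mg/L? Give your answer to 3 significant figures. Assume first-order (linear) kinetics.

2.50 mg/L

C₀ per dose = Dose / Vd = 1490 / 235 = 6.340 mg/L
k = ln2 / t½ = 0.693147 / 5.23 = 0.1325 h⁻¹
Fraction remaining after one interval: r = e^(−kτ) = e^(−0.1325 × 9.52) = 0.2833
Before dose 6, 5 doses have been given (aged 1τ, 2τ, 3τ, 4τ, 5τ).
C_trough = C₀ × (r + r² + … + r^5) = C₀ × r(1−r^5)/(1−r)
        = 6.340 × 0.2833 × (1 − 0.001825) / (1 − 0.2833) = 2.502 mg/L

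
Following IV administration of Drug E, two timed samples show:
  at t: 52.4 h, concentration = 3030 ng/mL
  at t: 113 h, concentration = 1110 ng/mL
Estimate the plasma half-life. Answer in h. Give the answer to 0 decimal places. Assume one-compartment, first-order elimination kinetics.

k = ln(C₁/C₂) / (t₂ − t₁) = ln(3030/1110) / (113 − 52.4)
  = 1.004 / 60.60 = 0.01657 h⁻¹
t½ = ln2 / k = 0.693147 / 0.01657 = 41.83 h

42 h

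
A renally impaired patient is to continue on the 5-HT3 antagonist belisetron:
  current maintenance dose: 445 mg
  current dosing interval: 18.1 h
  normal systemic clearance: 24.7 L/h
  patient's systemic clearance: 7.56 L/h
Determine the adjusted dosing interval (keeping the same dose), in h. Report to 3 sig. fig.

59.1 h

To keep the same average steady-state level, dosing rate must scale with clearance.
CL ratio = 7.56 / 24.7 = 0.3061
New interval (same dose) = 18.1 / 0.3061 = 59.13 h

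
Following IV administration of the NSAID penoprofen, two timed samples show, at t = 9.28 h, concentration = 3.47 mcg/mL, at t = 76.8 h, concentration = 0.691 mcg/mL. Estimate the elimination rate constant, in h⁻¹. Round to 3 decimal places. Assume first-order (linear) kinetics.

k = ln(C₁/C₂) / (t₂ − t₁) = ln(3.47/0.691) / (76.8 − 9.28)
  = 1.614 / 67.52 = 0.02390 h⁻¹

0.024 h⁻¹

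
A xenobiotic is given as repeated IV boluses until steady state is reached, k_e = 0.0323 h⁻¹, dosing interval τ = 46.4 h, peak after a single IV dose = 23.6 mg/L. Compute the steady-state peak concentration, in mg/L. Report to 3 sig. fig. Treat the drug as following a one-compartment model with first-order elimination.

30.4 mg/L

e^(−kτ) = e^(−0.03230 × 46.4) = 0.2234
Accumulation ratio R = 1 / (1 − e^(−kτ)) = 1 / (1 − 0.2234) = 1.288
Steady-state peak = C₀ × R = 23.6 × 1.288 = 30.40 mg/L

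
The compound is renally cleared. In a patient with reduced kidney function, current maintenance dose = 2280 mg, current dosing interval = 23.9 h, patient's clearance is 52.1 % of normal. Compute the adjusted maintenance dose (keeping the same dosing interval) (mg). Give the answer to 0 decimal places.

To keep the same average steady-state level, dosing rate must scale with clearance.
CL ratio = 52.1 / 100 = 0.5210
New dose (same interval) = 2280 × 0.5210 = 1188 mg

1188 mg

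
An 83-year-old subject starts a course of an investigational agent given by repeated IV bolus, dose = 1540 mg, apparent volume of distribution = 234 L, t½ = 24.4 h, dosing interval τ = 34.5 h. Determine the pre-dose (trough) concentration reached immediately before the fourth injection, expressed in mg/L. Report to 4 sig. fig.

3.745 mg/L

C₀ per dose = Dose / Vd = 1540 / 234 = 6.581 mg/L
k = ln2 / t½ = 0.693147 / 24.4 = 0.02841 h⁻¹
Fraction remaining after one interval: r = e^(−kτ) = e^(−0.02841 × 34.5) = 0.3753
Before dose 4, 3 doses have been given (aged 1τ, 2τ, 3τ).
C_trough = C₀ × (r + r² + … + r^3) = C₀ × r(1−r^3)/(1−r)
        = 6.581 × 0.3753 × (1 − 0.05286) / (1 − 0.3753) = 3.745 mg/L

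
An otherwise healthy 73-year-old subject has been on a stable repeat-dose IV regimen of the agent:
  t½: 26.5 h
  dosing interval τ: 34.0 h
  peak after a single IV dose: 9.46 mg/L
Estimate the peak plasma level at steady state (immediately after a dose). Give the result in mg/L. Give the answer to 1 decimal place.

k = ln2 / t½ = 0.693147 / 26.5 = 0.02616 h⁻¹
e^(−kτ) = e^(−0.02616 × 34.0) = 0.4109
Accumulation ratio R = 1 / (1 − e^(−kτ)) = 1 / (1 − 0.4109) = 1.698
Steady-state peak = C₀ × R = 9.46 × 1.698 = 16.06 mg/L

16.1 mg/L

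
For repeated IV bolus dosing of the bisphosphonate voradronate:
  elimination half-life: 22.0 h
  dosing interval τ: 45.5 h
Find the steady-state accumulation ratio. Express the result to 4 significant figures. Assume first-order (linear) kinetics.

1.313

k = ln2 / t½ = 0.693147 / 22.0 = 0.03151 h⁻¹
e^(−kτ) = e^(−0.03151 × 45.5) = 0.2384
Accumulation ratio R = 1 / (1 − e^(−kτ)) = 1 / (1 − 0.2384) = 1.313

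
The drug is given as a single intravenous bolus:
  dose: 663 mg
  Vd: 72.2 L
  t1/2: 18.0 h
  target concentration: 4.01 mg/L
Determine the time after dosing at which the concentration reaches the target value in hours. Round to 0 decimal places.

22 h

C₀ = Dose / Vd = 663.0 / 72.2 = 9.183 mg/L
k = ln2 / t½ = 0.693147 / 18.0 = 0.03851 h⁻¹
t = ln(C₀ / C) / k = ln(9.183 / 4.01) / 0.03851
  = ln(2.290) / 0.03851 = 0.8286 / 0.03851 = 21.52 h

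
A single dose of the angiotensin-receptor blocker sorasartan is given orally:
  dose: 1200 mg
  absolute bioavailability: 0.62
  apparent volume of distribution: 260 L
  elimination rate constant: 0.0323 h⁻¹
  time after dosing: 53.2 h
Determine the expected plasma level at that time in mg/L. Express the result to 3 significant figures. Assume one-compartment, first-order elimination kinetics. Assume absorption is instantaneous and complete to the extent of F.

0.513 mg/L

Amount reaching circulation = F × Dose = 0.62 × 1200 = 744.0 mg
C₀ = F·Dose / Vd = 744.0 / 260 = 2.862 mg/L
C = C₀ · e^(−k·t) = 2.862 × e^(−0.03230 × 53.2)
  = 2.862 × 0.1794 = 0.5134 mg/L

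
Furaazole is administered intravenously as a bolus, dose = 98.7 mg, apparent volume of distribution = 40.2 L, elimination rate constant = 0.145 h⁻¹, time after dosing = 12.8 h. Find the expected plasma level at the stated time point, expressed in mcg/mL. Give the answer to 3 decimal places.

C₀ = Dose / Vd = 98.70 / 40.2 = 2.455 mg/L
C = C₀ · e^(−k·t) = 2.455 × e^(−0.1450 × 12.8)
  = 2.455 × 0.1563 = 0.3837 mg/L
(0.3837 mg/L = 0.3837 mcg/mL)

0.384 mcg/mL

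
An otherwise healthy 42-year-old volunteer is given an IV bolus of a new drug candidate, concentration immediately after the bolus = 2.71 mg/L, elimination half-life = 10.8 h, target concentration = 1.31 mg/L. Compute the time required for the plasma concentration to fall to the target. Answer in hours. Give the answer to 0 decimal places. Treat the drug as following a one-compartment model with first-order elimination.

k = ln2 / t½ = 0.693147 / 10.8 = 0.06418 h⁻¹
t = ln(C₀ / C) / k = ln(2.710 / 1.31) / 0.06418
  = ln(2.069) / 0.06418 = 0.7271 / 0.06418 = 11.33 h

11 h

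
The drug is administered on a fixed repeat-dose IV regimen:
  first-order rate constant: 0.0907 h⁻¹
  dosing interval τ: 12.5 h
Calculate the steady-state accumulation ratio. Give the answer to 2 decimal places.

e^(−kτ) = e^(−0.09070 × 12.5) = 0.3218
Accumulation ratio R = 1 / (1 − e^(−kτ)) = 1 / (1 − 0.3218) = 1.474

1.47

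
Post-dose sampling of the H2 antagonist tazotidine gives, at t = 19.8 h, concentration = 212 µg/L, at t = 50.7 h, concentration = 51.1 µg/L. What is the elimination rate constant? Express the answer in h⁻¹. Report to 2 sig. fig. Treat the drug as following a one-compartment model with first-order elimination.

k = ln(C₁/C₂) / (t₂ − t₁) = ln(212/51.1) / (50.7 − 19.8)
  = 1.423 / 30.90 = 0.04605 h⁻¹

0.046 h⁻¹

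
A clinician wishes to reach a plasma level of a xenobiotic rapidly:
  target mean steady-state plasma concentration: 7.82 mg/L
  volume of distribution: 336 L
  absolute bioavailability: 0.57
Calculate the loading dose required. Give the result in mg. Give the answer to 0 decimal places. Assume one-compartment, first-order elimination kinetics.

4610 mg

LD = Css × Vd / F = 7.82 × 336 / 0.57 = 4610 mg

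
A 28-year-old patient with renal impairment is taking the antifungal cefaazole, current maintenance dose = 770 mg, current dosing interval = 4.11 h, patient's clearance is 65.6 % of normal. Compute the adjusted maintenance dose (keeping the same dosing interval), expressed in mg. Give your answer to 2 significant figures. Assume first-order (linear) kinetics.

510 mg

To keep the same average steady-state level, dosing rate must scale with clearance.
CL ratio = 65.6 / 100 = 0.6560
New dose (same interval) = 770 × 0.6560 = 505.1 mg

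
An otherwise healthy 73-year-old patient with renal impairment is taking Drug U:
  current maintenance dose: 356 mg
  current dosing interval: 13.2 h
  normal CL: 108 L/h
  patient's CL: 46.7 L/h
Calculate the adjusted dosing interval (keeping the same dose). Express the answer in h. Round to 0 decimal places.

To keep the same average steady-state level, dosing rate must scale with clearance.
CL ratio = 46.7 / 108 = 0.4324
New interval (same dose) = 13.2 / 0.4324 = 30.53 h

31 h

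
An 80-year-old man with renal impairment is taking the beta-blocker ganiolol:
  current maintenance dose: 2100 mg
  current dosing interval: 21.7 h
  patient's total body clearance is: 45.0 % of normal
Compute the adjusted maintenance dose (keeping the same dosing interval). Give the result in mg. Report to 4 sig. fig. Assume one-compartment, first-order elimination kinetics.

To keep the same average steady-state level, dosing rate must scale with clearance.
CL ratio = 45.0 / 100 = 0.4500
New dose (same interval) = 2100 × 0.4500 = 945.0 mg

945.0 mg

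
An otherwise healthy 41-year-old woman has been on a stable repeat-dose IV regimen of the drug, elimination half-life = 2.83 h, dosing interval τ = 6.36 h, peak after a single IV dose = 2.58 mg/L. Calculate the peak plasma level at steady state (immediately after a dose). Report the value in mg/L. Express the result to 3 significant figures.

3.27 mg/L

k = ln2 / t½ = 0.693147 / 2.83 = 0.2449 h⁻¹
e^(−kτ) = e^(−0.2449 × 6.36) = 0.2106
Accumulation ratio R = 1 / (1 − e^(−kτ)) = 1 / (1 − 0.2106) = 1.267
Steady-state peak = C₀ × R = 2.58 × 1.267 = 3.269 mg/L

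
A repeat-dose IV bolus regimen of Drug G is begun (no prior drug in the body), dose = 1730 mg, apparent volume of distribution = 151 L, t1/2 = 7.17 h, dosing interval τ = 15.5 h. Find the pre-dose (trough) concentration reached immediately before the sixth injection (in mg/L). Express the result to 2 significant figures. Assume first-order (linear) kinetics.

3.3 mg/L

C₀ per dose = Dose / Vd = 1730 / 151 = 11.46 mg/L
k = ln2 / t½ = 0.693147 / 7.17 = 0.09667 h⁻¹
Fraction remaining after one interval: r = e^(−kτ) = e^(−0.09667 × 15.5) = 0.2235
Before dose 6, 5 doses have been given (aged 1τ, 2τ, 3τ, 4τ, 5τ).
C_trough = C₀ × (r + r² + … + r^5) = C₀ × r(1−r^5)/(1−r)
        = 11.46 × 0.2235 × (1 − 0.0005577) / (1 − 0.2235) = 3.297 mg/L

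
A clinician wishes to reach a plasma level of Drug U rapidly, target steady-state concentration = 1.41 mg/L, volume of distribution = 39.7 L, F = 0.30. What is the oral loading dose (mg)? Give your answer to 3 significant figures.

LD = Css × Vd / F = 1.41 × 39.7 / 0.30 = 186.6 mg

187 mg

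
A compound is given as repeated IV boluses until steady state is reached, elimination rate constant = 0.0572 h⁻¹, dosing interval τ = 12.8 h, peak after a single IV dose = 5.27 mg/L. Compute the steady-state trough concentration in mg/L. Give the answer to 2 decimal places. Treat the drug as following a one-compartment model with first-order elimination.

4.88 mg/L

e^(−kτ) = e^(−0.05720 × 12.8) = 0.4809
Accumulation ratio R = 1 / (1 − e^(−kτ)) = 1 / (1 − 0.4809) = 1.926
Steady-state trough = C₀ × R × e^(−kτ) = 5.27 × 1.926 × 0.4809 = 4.881 mg/L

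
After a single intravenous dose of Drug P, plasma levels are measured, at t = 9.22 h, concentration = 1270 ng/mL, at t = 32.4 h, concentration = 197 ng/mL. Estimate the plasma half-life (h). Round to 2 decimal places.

8.62 h

k = ln(C₁/C₂) / (t₂ − t₁) = ln(1270/197) / (32.4 − 9.22)
  = 1.864 / 23.18 = 0.08041 h⁻¹
t½ = ln2 / k = 0.693147 / 0.08041 = 8.620 h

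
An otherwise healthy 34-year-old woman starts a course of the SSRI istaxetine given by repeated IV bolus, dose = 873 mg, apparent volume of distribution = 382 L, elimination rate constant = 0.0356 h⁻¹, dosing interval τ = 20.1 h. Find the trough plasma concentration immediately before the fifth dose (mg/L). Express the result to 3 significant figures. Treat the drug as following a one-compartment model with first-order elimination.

2.06 mg/L

C₀ per dose = Dose / Vd = 873 / 382 = 2.285 mg/L
Fraction remaining after one interval: r = e^(−kτ) = e^(−0.03560 × 20.1) = 0.4889
Before dose 5, 4 doses have been given (aged 1τ, 2τ, 3τ, 4τ).
C_trough = C₀ × (r + r² + … + r^4) = C₀ × r(1−r^4)/(1−r)
        = 2.285 × 0.4889 × (1 − 0.05713) / (1 − 0.4889) = 2.061 mg/L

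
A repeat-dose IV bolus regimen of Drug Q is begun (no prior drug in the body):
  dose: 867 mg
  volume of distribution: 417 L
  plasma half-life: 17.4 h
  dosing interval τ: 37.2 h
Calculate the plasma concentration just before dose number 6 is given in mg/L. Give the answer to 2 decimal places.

C₀ per dose = Dose / Vd = 867 / 417 = 2.079 mg/L
k = ln2 / t½ = 0.693147 / 17.4 = 0.03984 h⁻¹
Fraction remaining after one interval: r = e^(−kτ) = e^(−0.03984 × 37.2) = 0.2272
Before dose 6, 5 doses have been given (aged 1τ, 2τ, 3τ, 4τ, 5τ).
C_trough = C₀ × (r + r² + … + r^5) = C₀ × r(1−r^5)/(1−r)
        = 2.079 × 0.2272 × (1 − 0.0006054) / (1 − 0.2272) = 0.6108 mg/L

0.61 mg/L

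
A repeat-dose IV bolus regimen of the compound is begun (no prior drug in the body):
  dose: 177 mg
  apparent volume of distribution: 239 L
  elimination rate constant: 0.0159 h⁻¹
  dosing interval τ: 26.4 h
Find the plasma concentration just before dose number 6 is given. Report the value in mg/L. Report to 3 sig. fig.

C₀ per dose = Dose / Vd = 177 / 239 = 0.7406 mg/L
Fraction remaining after one interval: r = e^(−kτ) = e^(−0.01590 × 26.4) = 0.6572
Before dose 6, 5 doses have been given (aged 1τ, 2τ, 3τ, 4τ, 5τ).
C_trough = C₀ × (r + r² + … + r^5) = C₀ × r(1−r^5)/(1−r)
        = 0.7406 × 0.6572 × (1 − 0.1226) / (1 − 0.6572) = 1.246 mg/L

1.25 mg/L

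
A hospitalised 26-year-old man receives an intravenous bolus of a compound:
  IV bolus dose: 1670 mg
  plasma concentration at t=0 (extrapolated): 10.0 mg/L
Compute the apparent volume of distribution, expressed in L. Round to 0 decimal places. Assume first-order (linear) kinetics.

Vd = Dose / C₀ = 1670 / 10.0 = 167.0 L

167 L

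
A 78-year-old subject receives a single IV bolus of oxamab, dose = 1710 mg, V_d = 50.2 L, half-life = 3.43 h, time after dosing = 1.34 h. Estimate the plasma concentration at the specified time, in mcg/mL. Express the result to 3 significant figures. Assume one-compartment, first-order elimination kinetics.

C₀ = Dose / Vd = 1710 / 50.2 = 34.06 mg/L
k = ln2 / t½ = 0.693147 / 3.43 = 0.2021 h⁻¹
C = C₀ · e^(−k·t) = 34.06 × e^(−0.2021 × 1.34)
  = 34.06 × 0.7628 = 25.98 mg/L
(25.98 mg/L = 25.98 mcg/mL)

26.0 mcg/mL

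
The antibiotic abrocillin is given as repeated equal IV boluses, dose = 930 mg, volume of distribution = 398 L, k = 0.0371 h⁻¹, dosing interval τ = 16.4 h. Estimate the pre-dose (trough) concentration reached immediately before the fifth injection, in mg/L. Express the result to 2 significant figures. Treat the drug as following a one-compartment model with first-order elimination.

C₀ per dose = Dose / Vd = 930 / 398 = 2.337 mg/L
Fraction remaining after one interval: r = e^(−kτ) = e^(−0.03710 × 16.4) = 0.5442
Before dose 5, 4 doses have been given (aged 1τ, 2τ, 3τ, 4τ).
C_trough = C₀ × (r + r² + … + r^4) = C₀ × r(1−r^4)/(1−r)
        = 2.337 × 0.5442 × (1 − 0.08771) / (1 − 0.5442) = 2.546 mg/L

2.5 mg/L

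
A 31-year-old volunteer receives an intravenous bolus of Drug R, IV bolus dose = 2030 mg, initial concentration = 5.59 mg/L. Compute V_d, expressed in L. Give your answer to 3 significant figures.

Vd = Dose / C₀ = 2030 / 5.59 = 363.1 L

363 L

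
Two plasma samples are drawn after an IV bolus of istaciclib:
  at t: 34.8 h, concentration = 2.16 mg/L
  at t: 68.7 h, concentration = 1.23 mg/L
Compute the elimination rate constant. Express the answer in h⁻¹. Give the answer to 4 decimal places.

0.0166 h⁻¹

k = ln(C₁/C₂) / (t₂ − t₁) = ln(2.16/1.23) / (68.7 − 34.8)
  = 0.5631 / 33.90 = 0.01661 h⁻¹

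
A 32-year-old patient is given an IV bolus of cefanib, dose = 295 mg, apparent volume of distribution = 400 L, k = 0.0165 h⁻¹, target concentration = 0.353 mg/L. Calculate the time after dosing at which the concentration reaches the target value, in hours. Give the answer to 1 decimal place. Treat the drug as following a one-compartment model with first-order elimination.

C₀ = Dose / Vd = 295.0 / 400 = 0.7375 mg/L
t = ln(C₀ / C) / k = ln(0.7375 / 0.353) / 0.01650
  = ln(2.089) / 0.01650 = 0.7367 / 0.01650 = 44.65 h

44.7 h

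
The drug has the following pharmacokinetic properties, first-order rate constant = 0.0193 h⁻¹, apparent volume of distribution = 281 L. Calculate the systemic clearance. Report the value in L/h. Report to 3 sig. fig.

CL = k × Vd = 0.0193 × 281 = 5.423 L/h

5.42 L/h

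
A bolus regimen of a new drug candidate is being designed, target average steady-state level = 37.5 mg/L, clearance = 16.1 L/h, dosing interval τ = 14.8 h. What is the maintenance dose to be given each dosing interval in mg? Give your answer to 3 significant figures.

8940 mg

At steady state, Dose/τ = Css × CL.
Dose = Css × CL × τ = 37.5 × 16.10 × 14.8 = 8936 mg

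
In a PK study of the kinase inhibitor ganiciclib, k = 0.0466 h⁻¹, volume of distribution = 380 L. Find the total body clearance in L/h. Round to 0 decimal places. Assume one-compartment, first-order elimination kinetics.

18 L/h

CL = k × Vd = 0.0466 × 380 = 17.71 L/h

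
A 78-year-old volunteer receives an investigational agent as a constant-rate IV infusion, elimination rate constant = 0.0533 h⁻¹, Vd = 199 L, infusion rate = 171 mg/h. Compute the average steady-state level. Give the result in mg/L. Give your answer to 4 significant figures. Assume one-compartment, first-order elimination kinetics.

16.12 mg/L

CL = k × Vd = 0.05330 × 199 = 10.61 L/h
At steady state Css = R₀ / CL = 171 / 10.61 = 16.12 mg/L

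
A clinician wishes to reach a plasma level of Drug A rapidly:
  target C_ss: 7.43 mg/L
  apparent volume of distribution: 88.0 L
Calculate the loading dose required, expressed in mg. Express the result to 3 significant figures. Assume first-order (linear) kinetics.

LD = Css × Vd = 7.43 × 88.0 = 653.8 mg

654 mg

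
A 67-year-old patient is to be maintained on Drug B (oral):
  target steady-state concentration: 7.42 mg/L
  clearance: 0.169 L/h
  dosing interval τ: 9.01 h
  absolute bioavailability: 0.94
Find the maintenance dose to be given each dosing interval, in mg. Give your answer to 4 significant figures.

12.02 mg

At steady state, F × (Dose/τ) = Css × CL.
Dose = Css × CL × τ / F = 7.42 × 0.1690 × 9.01 / 0.94 = 12.02 mg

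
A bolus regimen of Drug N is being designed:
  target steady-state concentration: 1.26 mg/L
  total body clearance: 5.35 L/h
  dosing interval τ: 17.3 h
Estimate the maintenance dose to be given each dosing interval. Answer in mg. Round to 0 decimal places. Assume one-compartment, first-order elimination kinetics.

At steady state, Dose/τ = Css × CL.
Dose = Css × CL × τ = 1.26 × 5.350 × 17.3 = 116.6 mg

117 mg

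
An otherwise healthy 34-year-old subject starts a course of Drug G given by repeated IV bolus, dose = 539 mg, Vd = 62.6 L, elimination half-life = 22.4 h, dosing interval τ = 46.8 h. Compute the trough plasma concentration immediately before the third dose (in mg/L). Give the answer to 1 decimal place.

2.5 mg/L

C₀ per dose = Dose / Vd = 539 / 62.6 = 8.610 mg/L
k = ln2 / t½ = 0.693147 / 22.4 = 0.03094 h⁻¹
Fraction remaining after one interval: r = e^(−kτ) = e^(−0.03094 × 46.8) = 0.2350
Before dose 3, 2 doses have been given (aged 1τ, 2τ).
C_trough = C₀ × (r + r²) = 8.610 × (0.2350 + 0.05523) = 2.499 mg/L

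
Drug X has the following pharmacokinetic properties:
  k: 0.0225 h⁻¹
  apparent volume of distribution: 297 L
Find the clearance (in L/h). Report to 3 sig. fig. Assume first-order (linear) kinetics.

6.68 L/h

CL = k × Vd = 0.0225 × 297 = 6.683 L/h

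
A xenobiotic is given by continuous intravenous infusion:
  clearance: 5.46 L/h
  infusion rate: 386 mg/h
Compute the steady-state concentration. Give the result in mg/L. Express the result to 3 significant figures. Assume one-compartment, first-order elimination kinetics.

70.7 mg/L

At steady state Css = R₀ / CL = 386 / 5.460 = 70.70 mg/L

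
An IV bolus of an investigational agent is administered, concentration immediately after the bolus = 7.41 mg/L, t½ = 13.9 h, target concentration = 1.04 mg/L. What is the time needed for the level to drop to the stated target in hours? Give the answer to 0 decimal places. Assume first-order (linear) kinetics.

39 h

k = ln2 / t½ = 0.693147 / 13.9 = 0.04987 h⁻¹
t = ln(C₀ / C) / k = ln(7.410 / 1.04) / 0.04987
  = ln(7.125) / 0.04987 = 1.964 / 0.04987 = 39.38 h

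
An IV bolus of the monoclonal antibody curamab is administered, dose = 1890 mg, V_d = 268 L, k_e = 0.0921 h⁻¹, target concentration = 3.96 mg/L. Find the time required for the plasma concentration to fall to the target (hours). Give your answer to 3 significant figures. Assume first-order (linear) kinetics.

C₀ = Dose / Vd = 1890 / 268 = 7.052 mg/L
t = ln(C₀ / C) / k = ln(7.052 / 3.96) / 0.09210
  = ln(1.781) / 0.09210 = 0.5772 / 0.09210 = 6.267 h

6.27 h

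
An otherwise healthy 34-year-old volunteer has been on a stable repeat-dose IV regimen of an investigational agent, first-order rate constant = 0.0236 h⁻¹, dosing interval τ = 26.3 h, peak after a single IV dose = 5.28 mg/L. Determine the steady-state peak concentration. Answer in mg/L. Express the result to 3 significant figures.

e^(−kτ) = e^(−0.02360 × 26.3) = 0.5376
Accumulation ratio R = 1 / (1 − e^(−kτ)) = 1 / (1 − 0.5376) = 2.163
Steady-state peak = C₀ × R = 5.28 × 2.163 = 11.42 mg/L

11.4 mg/L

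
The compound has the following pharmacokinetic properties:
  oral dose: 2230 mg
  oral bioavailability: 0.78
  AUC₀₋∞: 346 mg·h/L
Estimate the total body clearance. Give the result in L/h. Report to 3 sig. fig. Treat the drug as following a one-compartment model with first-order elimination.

5.03 L/h

CL = F·Dose / AUC = 0.78 × 2230 / 346 = 5.027 L/h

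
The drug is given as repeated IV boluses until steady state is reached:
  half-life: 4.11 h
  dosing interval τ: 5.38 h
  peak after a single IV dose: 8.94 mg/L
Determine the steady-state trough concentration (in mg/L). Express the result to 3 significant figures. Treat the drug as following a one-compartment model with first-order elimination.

k = ln2 / t½ = 0.693147 / 4.11 = 0.1686 h⁻¹
e^(−kτ) = e^(−0.1686 × 5.38) = 0.4037
Accumulation ratio R = 1 / (1 − e^(−kτ)) = 1 / (1 − 0.4037) = 1.677
Steady-state trough = C₀ × R × e^(−kτ) = 8.94 × 1.677 × 0.4037 = 6.052 mg/L

6.05 mg/L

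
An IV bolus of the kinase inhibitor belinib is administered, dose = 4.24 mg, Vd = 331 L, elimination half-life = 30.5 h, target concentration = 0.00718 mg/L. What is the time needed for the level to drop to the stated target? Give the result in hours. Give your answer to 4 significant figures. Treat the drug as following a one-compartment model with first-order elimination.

25.47 h

C₀ = Dose / Vd = 4.240 / 331 = 0.01281 mg/L
k = ln2 / t½ = 0.693147 / 30.5 = 0.02273 h⁻¹
t = ln(C₀ / C) / k = ln(0.01281 / 0.00718) / 0.02273
  = ln(1.784) / 0.02273 = 0.5789 / 0.02273 = 25.47 h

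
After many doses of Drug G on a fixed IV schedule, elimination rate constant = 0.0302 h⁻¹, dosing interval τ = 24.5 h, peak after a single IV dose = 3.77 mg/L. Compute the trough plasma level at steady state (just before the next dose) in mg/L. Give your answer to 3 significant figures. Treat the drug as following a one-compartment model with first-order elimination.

3.44 mg/L

e^(−kτ) = e^(−0.03020 × 24.5) = 0.4772
Accumulation ratio R = 1 / (1 − e^(−kτ)) = 1 / (1 − 0.4772) = 1.913
Steady-state trough = C₀ × R × e^(−kτ) = 3.77 × 1.913 × 0.4772 = 3.442 mg/L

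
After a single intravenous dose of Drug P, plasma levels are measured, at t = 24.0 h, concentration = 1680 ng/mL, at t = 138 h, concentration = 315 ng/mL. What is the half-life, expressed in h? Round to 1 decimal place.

47.2 h

k = ln(C₁/C₂) / (t₂ − t₁) = ln(1680/315) / (138 − 24.0)
  = 1.674 / 114.0 = 0.01468 h⁻¹
t½ = ln2 / k = 0.693147 / 0.01468 = 47.22 h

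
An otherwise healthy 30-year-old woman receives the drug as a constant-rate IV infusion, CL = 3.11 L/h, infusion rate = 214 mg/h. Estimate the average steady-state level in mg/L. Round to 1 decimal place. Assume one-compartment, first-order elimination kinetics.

At steady state Css = R₀ / CL = 214 / 3.110 = 68.81 mg/L

68.8 mg/L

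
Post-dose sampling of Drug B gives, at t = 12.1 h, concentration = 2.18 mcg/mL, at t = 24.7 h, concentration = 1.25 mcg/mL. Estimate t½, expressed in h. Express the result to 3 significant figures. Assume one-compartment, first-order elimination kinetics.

k = ln(C₁/C₂) / (t₂ − t₁) = ln(2.18/1.25) / (24.7 − 12.1)
  = 0.5562 / 12.60 = 0.04414 h⁻¹
t½ = ln2 / k = 0.693147 / 0.04414 = 15.70 h

15.7 h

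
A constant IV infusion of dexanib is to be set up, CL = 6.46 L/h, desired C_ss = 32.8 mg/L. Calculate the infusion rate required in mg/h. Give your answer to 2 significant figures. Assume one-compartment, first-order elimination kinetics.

210 mg/h

At steady state, infusion rate R₀ = Css × CL = 32.8 × 6.460 = 211.9 mg/h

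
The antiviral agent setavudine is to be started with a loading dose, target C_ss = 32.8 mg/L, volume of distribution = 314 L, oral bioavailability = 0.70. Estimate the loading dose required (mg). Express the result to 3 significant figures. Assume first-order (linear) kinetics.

14700 mg

LD = Css × Vd / F = 32.8 × 314 / 0.70 = 14710 mg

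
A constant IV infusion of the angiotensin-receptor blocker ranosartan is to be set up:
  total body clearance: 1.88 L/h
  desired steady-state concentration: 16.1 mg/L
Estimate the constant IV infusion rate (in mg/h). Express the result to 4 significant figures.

30.27 mg/h

At steady state, infusion rate R₀ = Css × CL = 16.1 × 1.880 = 30.27 mg/h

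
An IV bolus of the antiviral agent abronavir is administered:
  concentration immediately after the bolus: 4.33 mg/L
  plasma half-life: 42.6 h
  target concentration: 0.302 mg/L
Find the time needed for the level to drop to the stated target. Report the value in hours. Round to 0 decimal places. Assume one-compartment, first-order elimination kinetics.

k = ln2 / t½ = 0.693147 / 42.6 = 0.01627 h⁻¹
t = ln(C₀ / C) / k = ln(4.330 / 0.302) / 0.01627
  = ln(14.34) / 0.01627 = 2.663 / 0.01627 = 163.7 h

164 h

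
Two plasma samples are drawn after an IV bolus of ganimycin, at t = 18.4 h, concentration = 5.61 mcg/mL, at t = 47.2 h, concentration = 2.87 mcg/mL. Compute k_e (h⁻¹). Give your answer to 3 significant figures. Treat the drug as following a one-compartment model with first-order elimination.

k = ln(C₁/C₂) / (t₂ − t₁) = ln(5.61/2.87) / (47.2 − 18.4)
  = 0.6702 / 28.80 = 0.02327 h⁻¹

0.0233 h⁻¹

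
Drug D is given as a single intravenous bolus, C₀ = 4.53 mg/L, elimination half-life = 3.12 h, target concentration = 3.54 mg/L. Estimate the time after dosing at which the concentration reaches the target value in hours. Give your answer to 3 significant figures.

k = ln2 / t½ = 0.693147 / 3.12 = 0.2222 h⁻¹
t = ln(C₀ / C) / k = ln(4.530 / 3.54) / 0.2222
  = ln(1.280) / 0.2222 = 0.2469 / 0.2222 = 1.111 h

1.11 h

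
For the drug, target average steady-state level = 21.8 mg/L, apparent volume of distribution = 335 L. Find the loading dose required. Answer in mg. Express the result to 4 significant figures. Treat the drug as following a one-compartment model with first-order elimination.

7303 mg

LD = Css × Vd = 21.8 × 335 = 7303 mg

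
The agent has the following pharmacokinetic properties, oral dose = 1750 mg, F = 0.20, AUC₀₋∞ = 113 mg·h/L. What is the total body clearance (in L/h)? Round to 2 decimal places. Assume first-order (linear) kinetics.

CL = F·Dose / AUC = 0.20 × 1750 / 113 = 3.097 L/h

3.10 L/h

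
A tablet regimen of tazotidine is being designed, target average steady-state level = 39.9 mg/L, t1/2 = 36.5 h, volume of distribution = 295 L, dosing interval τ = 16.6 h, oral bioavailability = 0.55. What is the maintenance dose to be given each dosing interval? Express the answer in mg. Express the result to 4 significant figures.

k = ln2 / t½ = 0.693147 / 36.5 = 0.01899 h⁻¹
CL = k × Vd = 0.01899 × 295 = 5.602 L/h
At steady state, F × (Dose/τ) = Css × CL.
Dose = Css × CL × τ / F = 39.9 × 5.602 × 16.6 / 0.55 = 6746 mg

6746 mg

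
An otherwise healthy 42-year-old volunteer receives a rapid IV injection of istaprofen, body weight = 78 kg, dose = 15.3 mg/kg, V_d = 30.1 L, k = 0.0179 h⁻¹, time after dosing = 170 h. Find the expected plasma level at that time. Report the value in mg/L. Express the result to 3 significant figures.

Total dose = 15.3 × 78 = 1193 mg
C₀ = Dose / Vd = 1193 / 30.1 = 39.63 mg/L
C = C₀ · e^(−k·t) = 39.63 × e^(−0.01790 × 170)
  = 39.63 × 0.04769 = 1.890 mg/L

1.89 mg/L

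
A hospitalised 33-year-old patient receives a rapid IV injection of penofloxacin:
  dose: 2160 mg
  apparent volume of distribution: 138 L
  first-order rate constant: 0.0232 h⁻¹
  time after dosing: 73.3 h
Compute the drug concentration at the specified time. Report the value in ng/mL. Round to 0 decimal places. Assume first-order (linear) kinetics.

C₀ = Dose / Vd = 2160 / 138 = 15.65 mg/L
C = C₀ · e^(−k·t) = 15.65 × e^(−0.02320 × 73.3)
  = 15.65 × 0.1826 = 2.858 mg/L
Convert: 2.858 mg/L × 1000 = 2858 ng/mL

2858 ng/mL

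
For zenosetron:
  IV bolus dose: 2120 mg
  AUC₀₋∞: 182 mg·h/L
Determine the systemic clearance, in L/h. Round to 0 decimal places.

CL = Dose / AUC = 2120 / 182 = 11.65 L/h

12 L/h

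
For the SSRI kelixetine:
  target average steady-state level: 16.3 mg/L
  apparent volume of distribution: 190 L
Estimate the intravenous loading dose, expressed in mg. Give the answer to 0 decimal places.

3097 mg

LD = Css × Vd = 16.3 × 190 = 3097 mg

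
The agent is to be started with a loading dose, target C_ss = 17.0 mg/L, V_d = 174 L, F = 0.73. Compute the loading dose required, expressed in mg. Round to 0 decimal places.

4052 mg

LD = Css × Vd / F = 17.0 × 174 / 0.73 = 4052 mg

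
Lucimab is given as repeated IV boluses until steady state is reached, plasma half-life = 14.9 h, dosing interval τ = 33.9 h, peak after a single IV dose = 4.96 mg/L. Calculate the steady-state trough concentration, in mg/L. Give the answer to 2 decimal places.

k = ln2 / t½ = 0.693147 / 14.9 = 0.04652 h⁻¹
e^(−kτ) = e^(−0.04652 × 33.9) = 0.2066
Accumulation ratio R = 1 / (1 − e^(−kτ)) = 1 / (1 − 0.2066) = 1.260
Steady-state trough = C₀ × R × e^(−kτ) = 4.96 × 1.260 × 0.2066 = 1.291 mg/L

1.29 mg/L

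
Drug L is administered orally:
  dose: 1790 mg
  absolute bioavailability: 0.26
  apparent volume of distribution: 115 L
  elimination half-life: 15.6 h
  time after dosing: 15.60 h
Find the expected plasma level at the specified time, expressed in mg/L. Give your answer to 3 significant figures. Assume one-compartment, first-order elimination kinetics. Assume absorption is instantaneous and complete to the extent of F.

2.02 mg/L

Amount reaching circulation = F × Dose = 0.26 × 1790 = 465.4 mg
C₀ = F·Dose / Vd = 465.4 / 115 = 4.047 mg/L
k = ln2 / t½ = 0.693147 / 15.6 = 0.04443 h⁻¹
t / t½ = 15.60 / 15.6 = 1 half-lives
C = C₀ × (1/2)^1 = 4.047 × 0.5000 = 2.024 mg/L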